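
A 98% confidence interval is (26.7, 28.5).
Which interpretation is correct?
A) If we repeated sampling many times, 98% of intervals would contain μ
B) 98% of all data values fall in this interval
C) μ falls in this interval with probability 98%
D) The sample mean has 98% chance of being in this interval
A

A) Correct — this is the frequentist long-run coverage interpretation.
B) Wrong — a CI is about the parameter μ, not individual data values.
C) Wrong — μ is fixed; the randomness lives in the interval, not in μ.
D) Wrong — x̄ is observed and sits in the interval by construction.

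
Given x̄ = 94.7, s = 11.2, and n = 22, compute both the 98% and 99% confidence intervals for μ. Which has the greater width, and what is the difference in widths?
99% CI is wider by 1.49

df = 21
98% CI: t* = 2.518, (88.69, 100.71), width = 2 · t* · s/√n = 12.03
99% CI: t* = 2.831, (87.94, 101.46), width = 2 · t* · s/√n = 13.52

The 99% CI is wider by 13.52 - 12.03 = 1.49.
Higher confidence requires a wider interval.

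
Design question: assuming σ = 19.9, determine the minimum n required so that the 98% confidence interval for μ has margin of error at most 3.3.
n ≥ 197

For margin E ≤ 3.3:
n ≥ (z* · σ / E)²
n ≥ (2.326 · 19.9 / 3.3)²
n ≥ 196.74

Minimum n = 197 (rounding up)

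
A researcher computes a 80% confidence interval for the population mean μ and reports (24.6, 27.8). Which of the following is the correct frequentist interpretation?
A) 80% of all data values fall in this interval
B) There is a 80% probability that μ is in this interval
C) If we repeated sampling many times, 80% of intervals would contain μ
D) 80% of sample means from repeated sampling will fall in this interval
C

A) Wrong — a CI is about the parameter μ, not individual data values.
B) Wrong — μ is fixed; the randomness lives in the interval, not in μ.
C) Correct — this is the frequentist long-run coverage interpretation.
D) Wrong — coverage applies to intervals containing μ, not to future x̄ values.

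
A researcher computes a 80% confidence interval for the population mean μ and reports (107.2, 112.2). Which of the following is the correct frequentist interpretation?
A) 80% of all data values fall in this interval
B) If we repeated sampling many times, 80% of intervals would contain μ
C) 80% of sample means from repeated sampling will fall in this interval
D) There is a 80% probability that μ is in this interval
B

A) Wrong — a CI is about the parameter μ, not individual data values.
B) Correct — this is the frequentist long-run coverage interpretation.
C) Wrong — coverage applies to intervals containing μ, not to future x̄ values.
D) Wrong — μ is fixed; the randomness lives in the interval, not in μ.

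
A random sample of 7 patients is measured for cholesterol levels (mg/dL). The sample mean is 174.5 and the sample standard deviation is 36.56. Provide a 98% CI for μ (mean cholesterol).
(131.07, 217.93)

t-interval (σ unknown):
df = n - 1 = 6
t* = 3.143 for 98% confidence

Margin of error = t* · s/√n = 3.143 · 36.56/√7 = 43.43

CI: (131.07, 217.93)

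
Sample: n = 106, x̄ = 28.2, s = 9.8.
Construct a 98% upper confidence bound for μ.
μ ≤ 30.18

Upper bound (one-sided):
t* = 2.080 (one-sided for 98%)
Upper bound = x̄ + t* · s/√n = 28.2 + 2.080 · 9.8/√106 = 30.18

We are 98% confident that μ ≤ 30.18.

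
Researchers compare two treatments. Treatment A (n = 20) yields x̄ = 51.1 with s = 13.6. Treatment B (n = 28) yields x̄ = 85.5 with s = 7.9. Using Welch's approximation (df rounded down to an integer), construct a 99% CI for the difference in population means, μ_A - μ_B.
(-43.76, -25.04)

Difference: x̄₁ - x̄₂ = -34.40
SE = √(s₁²/n₁ + s₂²/n₂) = √(13.6²/20 + 7.9²/28) = 3.3878
df = 28.11 → 28 (Welch–Satterthwaite, rounded down)
t* = 2.763

CI: -34.40 ± 2.763 · 3.3878 = -34.40 ± 9.36 = (-43.76, -25.04)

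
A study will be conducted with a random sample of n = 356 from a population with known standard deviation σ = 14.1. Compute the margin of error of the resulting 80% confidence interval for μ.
Margin of error = 0.96

Margin of error = z* · σ/√n
= 1.282 · 14.1/√356
= 1.282 · 14.1/18.8680
= 0.96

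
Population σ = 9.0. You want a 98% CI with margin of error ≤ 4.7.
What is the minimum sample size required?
n ≥ 20

For margin E ≤ 4.7:
n ≥ (z* · σ / E)²
n ≥ (2.326 · 9.0 / 4.7)²
n ≥ 19.84

Minimum n = 20 (rounding up)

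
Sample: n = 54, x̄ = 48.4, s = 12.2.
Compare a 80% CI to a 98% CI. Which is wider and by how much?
98% CI is wider by 3.66

df = 53
80% CI: t* = 1.298, (46.25, 50.55), width = 2 · t* · s/√n = 4.31
98% CI: t* = 2.399, (44.42, 52.38), width = 2 · t* · s/√n = 7.97

The 98% CI is wider by 7.97 - 4.31 = 3.66.
Higher confidence requires a wider interval.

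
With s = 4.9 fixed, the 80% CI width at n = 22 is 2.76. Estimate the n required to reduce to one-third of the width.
n ≈ 198

CI width ∝ 1/√n
To reduce width by factor 3, need √n to grow by 3 → need 3² = 9 times as many samples.

Current: n = 22, width = 2.76
New: n = 198, width ≈ 0.90

Width reduced by factor of 2.76/0.90 = 3.07.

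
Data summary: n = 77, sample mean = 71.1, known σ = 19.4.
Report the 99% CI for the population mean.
(65.40, 76.80)

z-interval (σ known):
z* = 2.576 for 99% confidence

Margin of error = z* · σ/√n = 2.576 · 19.4/√77 = 5.70

CI: (71.1 - 5.70, 71.1 + 5.70) = (65.40, 76.80)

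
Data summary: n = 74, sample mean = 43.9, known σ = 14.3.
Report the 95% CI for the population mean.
(40.64, 47.16)

z-interval (σ known):
z* = 1.960 for 95% confidence

Margin of error = z* · σ/√n = 1.960 · 14.3/√74 = 3.26

CI: (43.9 - 3.26, 43.9 + 3.26) = (40.64, 47.16)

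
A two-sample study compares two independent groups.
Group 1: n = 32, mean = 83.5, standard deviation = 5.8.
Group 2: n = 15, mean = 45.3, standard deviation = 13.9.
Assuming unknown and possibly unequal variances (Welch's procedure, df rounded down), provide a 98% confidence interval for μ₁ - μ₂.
(28.56, 47.84)

Difference: x̄₁ - x̄₂ = 38.20
SE = √(s₁²/n₁ + s₂²/n₂) = √(5.8²/32 + 13.9²/15) = 3.7325
df = 16.33 → 16 (Welch–Satterthwaite, rounded down)
t* = 2.583

CI: 38.20 ± 2.583 · 3.7325 = 38.20 ± 9.64 = (28.56, 47.84)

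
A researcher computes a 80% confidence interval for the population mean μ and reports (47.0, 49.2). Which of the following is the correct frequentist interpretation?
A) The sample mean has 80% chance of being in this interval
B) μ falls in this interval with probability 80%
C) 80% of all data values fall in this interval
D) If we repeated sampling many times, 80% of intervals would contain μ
D

A) Wrong — x̄ is observed and sits in the interval by construction.
B) Wrong — μ is fixed; the randomness lives in the interval, not in μ.
C) Wrong — a CI is about the parameter μ, not individual data values.
D) Correct — this is the frequentist long-run coverage interpretation.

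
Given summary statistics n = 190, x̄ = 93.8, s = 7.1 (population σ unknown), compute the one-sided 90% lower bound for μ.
μ ≥ 93.14

Lower bound (one-sided):
t* = 1.286 (one-sided for 90%)
Lower bound = x̄ - t* · s/√n = 93.8 - 1.286 · 7.1/√190 = 93.14

We are 90% confident that μ ≥ 93.14.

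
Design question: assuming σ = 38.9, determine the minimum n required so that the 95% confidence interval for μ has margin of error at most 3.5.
n ≥ 475

For margin E ≤ 3.5:
n ≥ (z* · σ / E)²
n ≥ (1.960 · 38.9 / 3.5)²
n ≥ 474.54

Minimum n = 475 (rounding up)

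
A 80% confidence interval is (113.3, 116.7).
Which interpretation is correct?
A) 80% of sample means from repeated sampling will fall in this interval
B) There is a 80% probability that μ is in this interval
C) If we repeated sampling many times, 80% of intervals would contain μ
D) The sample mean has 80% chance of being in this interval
C

A) Wrong — coverage applies to intervals containing μ, not to future x̄ values.
B) Wrong — μ is fixed; the randomness lives in the interval, not in μ.
C) Correct — this is the frequentist long-run coverage interpretation.
D) Wrong — x̄ is observed and sits in the interval by construction.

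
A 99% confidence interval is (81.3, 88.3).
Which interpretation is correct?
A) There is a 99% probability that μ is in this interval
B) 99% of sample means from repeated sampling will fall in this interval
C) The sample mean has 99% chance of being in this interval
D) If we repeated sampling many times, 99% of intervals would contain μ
D

A) Wrong — μ is fixed; the randomness lives in the interval, not in μ.
B) Wrong — coverage applies to intervals containing μ, not to future x̄ values.
C) Wrong — x̄ is observed and sits in the interval by construction.
D) Correct — this is the frequentist long-run coverage interpretation.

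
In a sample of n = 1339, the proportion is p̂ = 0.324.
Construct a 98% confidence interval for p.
(0.294, 0.354)

Proportion CI:
SE = √(p̂(1-p̂)/n) = √(0.324 · 0.676 / 1339) = 0.01279

z* = 2.326
Margin = z* · SE = 2.326 · 0.01279 = 0.0297

CI: 0.324 ± 0.0297 = (0.294, 0.354)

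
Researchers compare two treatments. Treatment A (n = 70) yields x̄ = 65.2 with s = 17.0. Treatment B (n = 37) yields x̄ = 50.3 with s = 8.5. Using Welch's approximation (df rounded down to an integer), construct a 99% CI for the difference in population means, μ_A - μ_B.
(8.43, 21.37)

Difference: x̄₁ - x̄₂ = 14.90
SE = √(s₁²/n₁ + s₂²/n₂) = √(17.0²/70 + 8.5²/37) = 2.4660
df = 104.78 → 104 (Welch–Satterthwaite, rounded down)
t* = 2.624

CI: 14.90 ± 2.624 · 2.4660 = 14.90 ± 6.47 = (8.43, 21.37)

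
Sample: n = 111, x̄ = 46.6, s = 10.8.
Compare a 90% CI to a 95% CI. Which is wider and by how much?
95% CI is wider by 0.66

df = 110
90% CI: t* = 1.659, (44.90, 48.30), width = 2 · t* · s/√n = 3.40
95% CI: t* = 1.982, (44.57, 48.63), width = 2 · t* · s/√n = 4.06

The 95% CI is wider by 4.06 - 3.40 = 0.66.
Higher confidence requires a wider interval.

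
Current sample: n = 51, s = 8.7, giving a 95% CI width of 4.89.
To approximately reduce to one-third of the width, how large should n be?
n ≈ 459

CI width ∝ 1/√n
To reduce width by factor 3, need √n to grow by 3 → need 3² = 9 times as many samples.

Current: n = 51, width = 4.89
New: n = 459, width ≈ 1.60

Width reduced by factor of 4.89/1.60 = 3.06.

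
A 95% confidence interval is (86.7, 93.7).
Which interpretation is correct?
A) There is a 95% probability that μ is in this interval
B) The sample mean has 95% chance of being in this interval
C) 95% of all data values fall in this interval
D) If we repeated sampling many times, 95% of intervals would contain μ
D

A) Wrong — μ is fixed; the randomness lives in the interval, not in μ.
B) Wrong — x̄ is observed and sits in the interval by construction.
C) Wrong — a CI is about the parameter μ, not individual data values.
D) Correct — this is the frequentist long-run coverage interpretation.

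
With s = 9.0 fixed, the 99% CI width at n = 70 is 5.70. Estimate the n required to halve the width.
n ≈ 280

CI width ∝ 1/√n
To reduce width by factor 2, need √n to grow by 2 → need 2² = 4 times as many samples.

Current: n = 70, width = 5.70
New: n = 280, width ≈ 2.79

Width reduced by factor of 5.70/2.79 = 2.04.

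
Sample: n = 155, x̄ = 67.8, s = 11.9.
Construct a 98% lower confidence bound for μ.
μ ≥ 65.82

Lower bound (one-sided):
t* = 2.071 (one-sided for 98%)
Lower bound = x̄ - t* · s/√n = 67.8 - 2.071 · 11.9/√155 = 65.82

We are 98% confident that μ ≥ 65.82.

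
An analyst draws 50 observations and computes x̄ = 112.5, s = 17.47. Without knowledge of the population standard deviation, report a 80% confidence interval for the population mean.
(109.29, 115.71)

t-interval (σ unknown):
df = n - 1 = 49
t* = 1.299 for 80% confidence

Margin of error = t* · s/√n = 1.299 · 17.47/√50 = 3.21

CI: (109.29, 115.71)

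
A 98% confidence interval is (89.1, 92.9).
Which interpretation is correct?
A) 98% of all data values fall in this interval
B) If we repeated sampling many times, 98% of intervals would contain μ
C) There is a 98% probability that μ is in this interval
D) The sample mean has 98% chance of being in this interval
B

A) Wrong — a CI is about the parameter μ, not individual data values.
B) Correct — this is the frequentist long-run coverage interpretation.
C) Wrong — μ is fixed; the randomness lives in the interval, not in μ.
D) Wrong — x̄ is observed and sits in the interval by construction.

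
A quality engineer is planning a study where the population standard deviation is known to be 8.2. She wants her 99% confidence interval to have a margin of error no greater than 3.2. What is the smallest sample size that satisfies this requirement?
n ≥ 44

For margin E ≤ 3.2:
n ≥ (z* · σ / E)²
n ≥ (2.576 · 8.2 / 3.2)²
n ≥ 43.57

Minimum n = 44 (rounding up)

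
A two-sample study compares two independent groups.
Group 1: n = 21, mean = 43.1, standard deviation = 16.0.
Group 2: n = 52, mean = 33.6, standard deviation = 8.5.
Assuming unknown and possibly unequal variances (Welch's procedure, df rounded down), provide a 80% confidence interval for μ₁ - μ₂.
(4.64, 14.36)

Difference: x̄₁ - x̄₂ = 9.50
SE = √(s₁²/n₁ + s₂²/n₂) = √(16.0²/21 + 8.5²/52) = 3.6851
df = 24.69 → 24 (Welch–Satterthwaite, rounded down)
t* = 1.318

CI: 9.50 ± 1.318 · 3.6851 = 9.50 ± 4.86 = (4.64, 14.36)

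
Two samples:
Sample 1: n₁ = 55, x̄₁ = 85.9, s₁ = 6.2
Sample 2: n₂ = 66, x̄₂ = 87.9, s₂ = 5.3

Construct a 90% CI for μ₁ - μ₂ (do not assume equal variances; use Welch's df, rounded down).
(-3.76, -0.24)

Difference: x̄₁ - x̄₂ = -2.00
SE = √(s₁²/n₁ + s₂²/n₂) = √(6.2²/55 + 5.3²/66) = 1.0604
df = 106.87 → 106 (Welch–Satterthwaite, rounded down)
t* = 1.659

CI: -2.00 ± 1.659 · 1.0604 = -2.00 ± 1.76 = (-3.76, -0.24)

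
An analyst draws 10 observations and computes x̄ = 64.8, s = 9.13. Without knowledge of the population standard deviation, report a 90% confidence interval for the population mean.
(59.51, 70.09)

t-interval (σ unknown):
df = n - 1 = 9
t* = 1.833 for 90% confidence

Margin of error = t* · s/√n = 1.833 · 9.13/√10 = 5.29

CI: (59.51, 70.09)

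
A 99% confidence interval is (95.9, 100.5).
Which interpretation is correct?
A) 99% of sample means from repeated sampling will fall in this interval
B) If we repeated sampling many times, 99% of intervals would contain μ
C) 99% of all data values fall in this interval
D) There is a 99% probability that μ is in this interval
B

A) Wrong — coverage applies to intervals containing μ, not to future x̄ values.
B) Correct — this is the frequentist long-run coverage interpretation.
C) Wrong — a CI is about the parameter μ, not individual data values.
D) Wrong — μ is fixed; the randomness lives in the interval, not in μ.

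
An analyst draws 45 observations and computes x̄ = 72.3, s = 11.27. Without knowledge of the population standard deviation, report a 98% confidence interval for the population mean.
(68.24, 76.36)

t-interval (σ unknown):
df = n - 1 = 44
t* = 2.414 for 98% confidence

Margin of error = t* · s/√n = 2.414 · 11.27/√45 = 4.06

CI: (68.24, 76.36)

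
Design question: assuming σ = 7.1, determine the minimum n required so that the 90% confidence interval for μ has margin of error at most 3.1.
n ≥ 15

For margin E ≤ 3.1:
n ≥ (z* · σ / E)²
n ≥ (1.645 · 7.1 / 3.1)²
n ≥ 14.19

Minimum n = 15 (rounding up)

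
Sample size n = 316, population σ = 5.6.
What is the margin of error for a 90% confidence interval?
Margin of error = 0.52

Margin of error = z* · σ/√n
= 1.645 · 5.6/√316
= 1.645 · 5.6/17.7764
= 0.52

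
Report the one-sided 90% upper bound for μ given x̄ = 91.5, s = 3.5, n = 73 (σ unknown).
μ ≤ 92.03

Upper bound (one-sided):
t* = 1.293 (one-sided for 90%)
Upper bound = x̄ + t* · s/√n = 91.5 + 1.293 · 3.5/√73 = 92.03

We are 90% confident that μ ≤ 92.03.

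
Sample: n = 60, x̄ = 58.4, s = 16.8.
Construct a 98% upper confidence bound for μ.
μ ≤ 62.95

Upper bound (one-sided):
t* = 2.100 (one-sided for 98%)
Upper bound = x̄ + t* · s/√n = 58.4 + 2.100 · 16.8/√60 = 62.95

We are 98% confident that μ ≤ 62.95.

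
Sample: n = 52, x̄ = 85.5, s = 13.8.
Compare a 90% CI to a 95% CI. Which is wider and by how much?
95% CI is wider by 1.28

df = 51
90% CI: t* = 1.675, (82.29, 88.71), width = 2 · t* · s/√n = 6.41
95% CI: t* = 2.008, (81.66, 89.34), width = 2 · t* · s/√n = 7.69

The 95% CI is wider by 7.69 - 6.41 = 1.28.
Higher confidence requires a wider interval.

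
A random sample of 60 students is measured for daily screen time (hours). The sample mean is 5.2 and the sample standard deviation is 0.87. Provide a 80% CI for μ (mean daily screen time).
(5.05, 5.35)

t-interval (σ unknown):
df = n - 1 = 59
t* = 1.296 for 80% confidence

Margin of error = t* · s/√n = 1.296 · 0.87/√60 = 0.15

CI: (5.05, 5.35)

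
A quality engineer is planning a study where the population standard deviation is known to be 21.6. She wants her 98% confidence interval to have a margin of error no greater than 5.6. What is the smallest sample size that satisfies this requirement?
n ≥ 81

For margin E ≤ 5.6:
n ≥ (z* · σ / E)²
n ≥ (2.326 · 21.6 / 5.6)²
n ≥ 80.49

Minimum n = 81 (rounding up)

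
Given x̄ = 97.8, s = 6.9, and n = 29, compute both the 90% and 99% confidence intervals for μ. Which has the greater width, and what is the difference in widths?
99% CI is wider by 2.72

df = 28
90% CI: t* = 1.701, (95.62, 99.98), width = 2 · t* · s/√n = 4.36
99% CI: t* = 2.763, (94.26, 101.34), width = 2 · t* · s/√n = 7.08

The 99% CI is wider by 7.08 - 4.36 = 2.72.
Higher confidence requires a wider interval.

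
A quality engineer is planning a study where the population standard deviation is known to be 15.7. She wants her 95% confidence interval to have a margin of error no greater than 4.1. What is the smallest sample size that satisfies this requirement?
n ≥ 57

For margin E ≤ 4.1:
n ≥ (z* · σ / E)²
n ≥ (1.960 · 15.7 / 4.1)²
n ≥ 56.33

Minimum n = 57 (rounding up)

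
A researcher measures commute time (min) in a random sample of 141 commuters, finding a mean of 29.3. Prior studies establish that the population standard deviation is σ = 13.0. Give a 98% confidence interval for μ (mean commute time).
(26.75, 31.85)

z-interval (σ known):
z* = 2.326 for 98% confidence

Margin of error = z* · σ/√n = 2.326 · 13.0/√141 = 2.55

CI: (29.3 - 2.55, 29.3 + 2.55) = (26.75, 31.85)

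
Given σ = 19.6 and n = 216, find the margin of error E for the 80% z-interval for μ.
Margin of error = 1.71

Margin of error = z* · σ/√n
= 1.282 · 19.6/√216
= 1.282 · 19.6/14.6969
= 1.71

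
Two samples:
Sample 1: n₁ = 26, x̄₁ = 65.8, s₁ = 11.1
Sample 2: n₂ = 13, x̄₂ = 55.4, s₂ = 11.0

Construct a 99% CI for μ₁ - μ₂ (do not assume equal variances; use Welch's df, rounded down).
(-0.08, 20.88)

Difference: x̄₁ - x̄₂ = 10.40
SE = √(s₁²/n₁ + s₂²/n₂) = √(11.1²/26 + 11.0²/13) = 3.7479
df = 24.31 → 24 (Welch–Satterthwaite, rounded down)
t* = 2.797

CI: 10.40 ± 2.797 · 3.7479 = 10.40 ± 10.48 = (-0.08, 20.88)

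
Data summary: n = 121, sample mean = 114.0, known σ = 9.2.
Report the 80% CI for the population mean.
(112.93, 115.07)

z-interval (σ known):
z* = 1.282 for 80% confidence

Margin of error = z* · σ/√n = 1.282 · 9.2/√121 = 1.07

CI: (114.0 - 1.07, 114.0 + 1.07) = (112.93, 115.07)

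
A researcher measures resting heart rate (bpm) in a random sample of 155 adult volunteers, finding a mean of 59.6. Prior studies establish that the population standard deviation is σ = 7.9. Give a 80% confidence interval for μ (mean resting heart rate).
(58.79, 60.41)

z-interval (σ known):
z* = 1.282 for 80% confidence

Margin of error = z* · σ/√n = 1.282 · 7.9/√155 = 0.81

CI: (59.6 - 0.81, 59.6 + 0.81) = (58.79, 60.41)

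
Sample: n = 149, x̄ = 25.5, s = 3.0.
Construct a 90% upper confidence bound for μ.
μ ≤ 25.82

Upper bound (one-sided):
t* = 1.287 (one-sided for 90%)
Upper bound = x̄ + t* · s/√n = 25.5 + 1.287 · 3.0/√149 = 25.82

We are 90% confident that μ ≤ 25.82.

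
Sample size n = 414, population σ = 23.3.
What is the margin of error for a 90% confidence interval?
Margin of error = 1.88

Margin of error = z* · σ/√n
= 1.645 · 23.3/√414
= 1.645 · 23.3/20.3470
= 1.88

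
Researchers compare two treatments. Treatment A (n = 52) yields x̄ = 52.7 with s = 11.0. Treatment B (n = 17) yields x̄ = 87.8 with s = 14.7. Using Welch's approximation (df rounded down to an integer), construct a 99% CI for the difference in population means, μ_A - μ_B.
(-46.03, -24.17)

Difference: x̄₁ - x̄₂ = -35.10
SE = √(s₁²/n₁ + s₂²/n₂) = √(11.0²/52 + 14.7²/17) = 3.8779
df = 22.16 → 22 (Welch–Satterthwaite, rounded down)
t* = 2.819

CI: -35.10 ± 2.819 · 3.8779 = -35.10 ± 10.93 = (-46.03, -24.17)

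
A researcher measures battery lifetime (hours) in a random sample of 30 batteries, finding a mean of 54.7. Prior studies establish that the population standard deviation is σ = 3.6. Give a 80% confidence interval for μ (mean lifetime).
(53.86, 55.54)

z-interval (σ known):
z* = 1.282 for 80% confidence

Margin of error = z* · σ/√n = 1.282 · 3.6/√30 = 0.84

CI: (54.7 - 0.84, 54.7 + 0.84) = (53.86, 55.54)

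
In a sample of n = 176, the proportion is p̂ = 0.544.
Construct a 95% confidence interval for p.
(0.470, 0.618)

Proportion CI:
SE = √(p̂(1-p̂)/n) = √(0.544 · 0.456 / 176) = 0.03754

z* = 1.960
Margin = z* · SE = 1.960 · 0.03754 = 0.0736

CI: 0.544 ± 0.0736 = (0.470, 0.618)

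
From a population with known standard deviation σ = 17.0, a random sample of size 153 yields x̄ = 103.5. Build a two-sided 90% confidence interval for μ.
(101.24, 105.76)

z-interval (σ known):
z* = 1.645 for 90% confidence

Margin of error = z* · σ/√n = 1.645 · 17.0/√153 = 2.26

CI: (103.5 - 2.26, 103.5 + 2.26) = (101.24, 105.76)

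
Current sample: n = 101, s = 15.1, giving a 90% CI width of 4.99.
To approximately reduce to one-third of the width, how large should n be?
n ≈ 909

CI width ∝ 1/√n
To reduce width by factor 3, need √n to grow by 3 → need 3² = 9 times as many samples.

Current: n = 101, width = 4.99
New: n = 909, width ≈ 1.65

Width reduced by factor of 4.99/1.65 = 3.02.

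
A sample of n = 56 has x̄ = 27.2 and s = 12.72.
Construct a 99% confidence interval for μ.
(22.66, 31.74)

t-interval (σ unknown):
df = n - 1 = 55
t* = 2.668 for 99% confidence

Margin of error = t* · s/√n = 2.668 · 12.72/√56 = 4.54

CI: (22.66, 31.74)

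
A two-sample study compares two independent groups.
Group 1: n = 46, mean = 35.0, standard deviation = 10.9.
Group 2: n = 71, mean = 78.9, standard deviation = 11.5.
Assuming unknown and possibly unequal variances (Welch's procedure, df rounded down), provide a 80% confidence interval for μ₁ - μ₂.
(-46.62, -41.18)

Difference: x̄₁ - x̄₂ = -43.90
SE = √(s₁²/n₁ + s₂²/n₂) = √(10.9²/46 + 11.5²/71) = 2.1084
df = 99.91 → 99 (Welch–Satterthwaite, rounded down)
t* = 1.290

CI: -43.90 ± 1.290 · 2.1084 = -43.90 ± 2.72 = (-46.62, -41.18)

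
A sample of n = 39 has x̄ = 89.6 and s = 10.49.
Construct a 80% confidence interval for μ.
(87.41, 91.79)

t-interval (σ unknown):
df = n - 1 = 38
t* = 1.304 for 80% confidence

Margin of error = t* · s/√n = 1.304 · 10.49/√39 = 2.19

CI: (87.41, 91.79)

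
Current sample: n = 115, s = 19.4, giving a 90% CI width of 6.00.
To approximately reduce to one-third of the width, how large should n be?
n ≈ 1035

CI width ∝ 1/√n
To reduce width by factor 3, need √n to grow by 3 → need 3² = 9 times as many samples.

Current: n = 115, width = 6.00
New: n = 1035, width ≈ 1.99

Width reduced by factor of 6.00/1.99 = 3.02.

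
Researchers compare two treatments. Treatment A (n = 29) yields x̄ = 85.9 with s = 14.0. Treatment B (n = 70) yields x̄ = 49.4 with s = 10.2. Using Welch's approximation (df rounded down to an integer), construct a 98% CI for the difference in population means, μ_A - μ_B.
(29.54, 43.46)

Difference: x̄₁ - x̄₂ = 36.50
SE = √(s₁²/n₁ + s₂²/n₂) = √(14.0²/29 + 10.2²/70) = 2.8714
df = 40.87 → 40 (Welch–Satterthwaite, rounded down)
t* = 2.423

CI: 36.50 ± 2.423 · 2.8714 = 36.50 ± 6.96 = (29.54, 43.46)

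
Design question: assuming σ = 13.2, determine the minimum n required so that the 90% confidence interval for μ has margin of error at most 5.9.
n ≥ 14

For margin E ≤ 5.9:
n ≥ (z* · σ / E)²
n ≥ (1.645 · 13.2 / 5.9)²
n ≥ 13.54

Minimum n = 14 (rounding up)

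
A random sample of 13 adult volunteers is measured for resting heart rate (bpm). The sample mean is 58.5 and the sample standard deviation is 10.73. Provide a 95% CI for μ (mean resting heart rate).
(52.02, 64.98)

t-interval (σ unknown):
df = n - 1 = 12
t* = 2.179 for 95% confidence

Margin of error = t* · s/√n = 2.179 · 10.73/√13 = 6.48

CI: (52.02, 64.98)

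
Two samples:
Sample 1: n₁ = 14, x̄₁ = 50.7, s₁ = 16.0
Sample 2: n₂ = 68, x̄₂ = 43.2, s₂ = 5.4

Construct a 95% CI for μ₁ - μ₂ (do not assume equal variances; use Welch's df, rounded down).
(-1.84, 16.84)

Difference: x̄₁ - x̄₂ = 7.50
SE = √(s₁²/n₁ + s₂²/n₂) = √(16.0²/14 + 5.4²/68) = 4.3260
df = 13.62 → 13 (Welch–Satterthwaite, rounded down)
t* = 2.160

CI: 7.50 ± 2.160 · 4.3260 = 7.50 ± 9.34 = (-1.84, 16.84)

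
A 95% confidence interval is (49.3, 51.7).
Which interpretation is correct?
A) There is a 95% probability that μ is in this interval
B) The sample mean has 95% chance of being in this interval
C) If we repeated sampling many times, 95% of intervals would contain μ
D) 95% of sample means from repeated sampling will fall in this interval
C

A) Wrong — μ is fixed; the randomness lives in the interval, not in μ.
B) Wrong — x̄ is observed and sits in the interval by construction.
C) Correct — this is the frequentist long-run coverage interpretation.
D) Wrong — coverage applies to intervals containing μ, not to future x̄ values.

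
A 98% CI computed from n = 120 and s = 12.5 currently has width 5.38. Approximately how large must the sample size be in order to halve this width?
n ≈ 480

CI width ∝ 1/√n
To reduce width by factor 2, need √n to grow by 2 → need 2² = 4 times as many samples.

Current: n = 120, width = 5.38
New: n = 480, width ≈ 2.66

Width reduced by factor of 5.38/2.66 = 2.02.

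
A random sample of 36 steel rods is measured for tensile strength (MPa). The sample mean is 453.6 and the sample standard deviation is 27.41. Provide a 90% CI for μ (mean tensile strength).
(445.88, 461.32)

t-interval (σ unknown):
df = n - 1 = 35
t* = 1.690 for 90% confidence

Margin of error = t* · s/√n = 1.690 · 27.41/√36 = 7.72

CI: (445.88, 461.32)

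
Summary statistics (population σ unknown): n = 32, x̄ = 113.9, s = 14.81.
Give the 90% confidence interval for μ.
(109.46, 118.34)

t-interval (σ unknown):
df = n - 1 = 31
t* = 1.696 for 90% confidence

Margin of error = t* · s/√n = 1.696 · 14.81/√32 = 4.44

CI: (109.46, 118.34)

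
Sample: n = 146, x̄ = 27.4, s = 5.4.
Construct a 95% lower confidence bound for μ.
μ ≥ 26.66

Lower bound (one-sided):
t* = 1.655 (one-sided for 95%)
Lower bound = x̄ - t* · s/√n = 27.4 - 1.655 · 5.4/√146 = 26.66

We are 95% confident that μ ≥ 26.66.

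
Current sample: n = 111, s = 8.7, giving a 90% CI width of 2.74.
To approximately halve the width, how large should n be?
n ≈ 444

CI width ∝ 1/√n
To reduce width by factor 2, need √n to grow by 2 → need 2² = 4 times as many samples.

Current: n = 111, width = 2.74
New: n = 444, width ≈ 1.36

Width reduced by factor of 2.74/1.36 = 2.01.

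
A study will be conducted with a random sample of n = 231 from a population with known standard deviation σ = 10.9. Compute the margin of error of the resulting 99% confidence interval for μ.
Margin of error = 1.85

Margin of error = z* · σ/√n
= 2.576 · 10.9/√231
= 2.576 · 10.9/15.1987
= 1.85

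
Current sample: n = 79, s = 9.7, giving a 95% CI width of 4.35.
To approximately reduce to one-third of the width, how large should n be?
n ≈ 711

CI width ∝ 1/√n
To reduce width by factor 3, need √n to grow by 3 → need 3² = 9 times as many samples.

Current: n = 79, width = 4.35
New: n = 711, width ≈ 1.43

Width reduced by factor of 4.35/1.43 = 3.04.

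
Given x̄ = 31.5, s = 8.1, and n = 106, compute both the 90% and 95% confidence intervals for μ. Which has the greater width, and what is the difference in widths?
95% CI is wider by 0.51

df = 105
90% CI: t* = 1.659, (30.19, 32.81), width = 2 · t* · s/√n = 2.61
95% CI: t* = 1.983, (29.94, 33.06), width = 2 · t* · s/√n = 3.12

The 95% CI is wider by 3.12 - 2.61 = 0.51.
Higher confidence requires a wider interval.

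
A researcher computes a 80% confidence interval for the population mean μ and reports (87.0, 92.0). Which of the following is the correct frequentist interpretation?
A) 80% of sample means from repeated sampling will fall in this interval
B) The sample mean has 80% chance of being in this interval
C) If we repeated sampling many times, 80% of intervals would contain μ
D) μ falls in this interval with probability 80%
C

A) Wrong — coverage applies to intervals containing μ, not to future x̄ values.
B) Wrong — x̄ is observed and sits in the interval by construction.
C) Correct — this is the frequentist long-run coverage interpretation.
D) Wrong — μ is fixed; the randomness lives in the interval, not in μ.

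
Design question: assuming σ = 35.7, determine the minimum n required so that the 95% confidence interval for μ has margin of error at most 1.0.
n ≥ 4897

For margin E ≤ 1.0:
n ≥ (z* · σ / E)²
n ≥ (1.960 · 35.7 / 1.0)²
n ≥ 4896.08

Minimum n = 4897 (rounding up)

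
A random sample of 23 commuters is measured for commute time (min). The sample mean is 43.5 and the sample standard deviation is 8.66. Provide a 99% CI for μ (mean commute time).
(38.41, 48.59)

t-interval (σ unknown):
df = n - 1 = 22
t* = 2.819 for 99% confidence

Margin of error = t* · s/√n = 2.819 · 8.66/√23 = 5.09

CI: (38.41, 48.59)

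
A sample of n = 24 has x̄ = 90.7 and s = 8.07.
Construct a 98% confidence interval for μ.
(86.58, 94.82)

t-interval (σ unknown):
df = n - 1 = 23
t* = 2.500 for 98% confidence

Margin of error = t* · s/√n = 2.500 · 8.07/√24 = 4.12

CI: (86.58, 94.82)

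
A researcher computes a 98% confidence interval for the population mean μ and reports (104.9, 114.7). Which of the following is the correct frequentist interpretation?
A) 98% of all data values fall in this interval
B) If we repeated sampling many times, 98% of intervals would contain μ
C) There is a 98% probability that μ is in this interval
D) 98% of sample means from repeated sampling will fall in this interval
B

A) Wrong — a CI is about the parameter μ, not individual data values.
B) Correct — this is the frequentist long-run coverage interpretation.
C) Wrong — μ is fixed; the randomness lives in the interval, not in μ.
D) Wrong — coverage applies to intervals containing μ, not to future x̄ values.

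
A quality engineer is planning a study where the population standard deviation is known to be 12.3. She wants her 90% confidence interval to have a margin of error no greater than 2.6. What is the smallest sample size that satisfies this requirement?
n ≥ 61

For margin E ≤ 2.6:
n ≥ (z* · σ / E)²
n ≥ (1.645 · 12.3 / 2.6)²
n ≥ 60.56

Minimum n = 61 (rounding up)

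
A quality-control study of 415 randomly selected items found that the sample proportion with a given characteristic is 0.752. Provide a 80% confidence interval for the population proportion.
(0.725, 0.779)

Proportion CI:
SE = √(p̂(1-p̂)/n) = √(0.752 · 0.248 / 415) = 0.02120

z* = 1.282
Margin = z* · SE = 1.282 · 0.02120 = 0.0272

CI: 0.752 ± 0.0272 = (0.725, 0.779)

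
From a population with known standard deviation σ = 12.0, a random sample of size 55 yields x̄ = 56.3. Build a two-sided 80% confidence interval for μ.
(54.23, 58.37)

z-interval (σ known):
z* = 1.282 for 80% confidence

Margin of error = z* · σ/√n = 1.282 · 12.0/√55 = 2.07

CI: (56.3 - 2.07, 56.3 + 2.07) = (54.23, 58.37)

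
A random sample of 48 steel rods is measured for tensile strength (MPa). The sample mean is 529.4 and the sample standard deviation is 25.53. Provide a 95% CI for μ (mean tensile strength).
(521.99, 536.81)

t-interval (σ unknown):
df = n - 1 = 47
t* = 2.012 for 95% confidence

Margin of error = t* · s/√n = 2.012 · 25.53/√48 = 7.41

CI: (521.99, 536.81)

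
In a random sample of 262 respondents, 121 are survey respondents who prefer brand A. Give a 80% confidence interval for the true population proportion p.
(0.422, 0.501)

Proportion CI:
p̂ = 121/262 = 0.46183
SE = √(p̂(1-p̂)/n) = √(0.46183 · 0.53817 / 262) = 0.03080

z* = 1.282
Margin = z* · SE = 1.282 · 0.03080 = 0.0395

CI: 0.46183 ± 0.0395 = (0.422, 0.501)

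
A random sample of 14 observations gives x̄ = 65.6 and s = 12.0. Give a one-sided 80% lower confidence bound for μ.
μ ≥ 62.81

Lower bound (one-sided):
t* = 0.870 (one-sided for 80%)
Lower bound = x̄ - t* · s/√n = 65.6 - 0.870 · 12.0/√14 = 62.81

We are 80% confident that μ ≥ 62.81.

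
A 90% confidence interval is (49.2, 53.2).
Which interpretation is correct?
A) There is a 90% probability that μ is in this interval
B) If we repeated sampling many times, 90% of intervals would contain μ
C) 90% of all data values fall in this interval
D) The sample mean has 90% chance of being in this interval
B

A) Wrong — μ is fixed; the randomness lives in the interval, not in μ.
B) Correct — this is the frequentist long-run coverage interpretation.
C) Wrong — a CI is about the parameter μ, not individual data values.
D) Wrong — x̄ is observed and sits in the interval by construction.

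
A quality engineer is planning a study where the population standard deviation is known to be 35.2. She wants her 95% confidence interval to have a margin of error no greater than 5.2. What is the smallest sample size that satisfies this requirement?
n ≥ 177

For margin E ≤ 5.2:
n ≥ (z* · σ / E)²
n ≥ (1.960 · 35.2 / 5.2)²
n ≥ 176.03

Minimum n = 177 (rounding up)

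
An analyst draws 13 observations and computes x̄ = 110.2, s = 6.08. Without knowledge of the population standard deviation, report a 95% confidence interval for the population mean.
(106.53, 113.87)

t-interval (σ unknown):
df = n - 1 = 12
t* = 2.179 for 95% confidence

Margin of error = t* · s/√n = 2.179 · 6.08/√13 = 3.67

CI: (106.53, 113.87)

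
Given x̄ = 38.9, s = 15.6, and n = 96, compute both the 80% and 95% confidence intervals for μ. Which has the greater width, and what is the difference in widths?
95% CI is wider by 2.21

df = 95
80% CI: t* = 1.291, (36.84, 40.96), width = 2 · t* · s/√n = 4.11
95% CI: t* = 1.985, (35.74, 42.06), width = 2 · t* · s/√n = 6.32

The 95% CI is wider by 6.32 - 4.11 = 2.21.
Higher confidence requires a wider interval.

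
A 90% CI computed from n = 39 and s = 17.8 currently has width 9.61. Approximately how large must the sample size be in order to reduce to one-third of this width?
n ≈ 351

CI width ∝ 1/√n
To reduce width by factor 3, need √n to grow by 3 → need 3² = 9 times as many samples.

Current: n = 39, width = 9.61
New: n = 351, width ≈ 3.13

Width reduced by factor of 9.61/3.13 = 3.07.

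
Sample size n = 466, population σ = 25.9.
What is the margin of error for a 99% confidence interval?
Margin of error = 3.09

Margin of error = z* · σ/√n
= 2.576 · 25.9/√466
= 2.576 · 25.9/21.5870
= 3.09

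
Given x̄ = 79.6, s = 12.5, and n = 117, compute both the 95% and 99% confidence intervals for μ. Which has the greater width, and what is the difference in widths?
99% CI is wider by 1.47

df = 116
95% CI: t* = 1.981, (77.31, 81.89), width = 2 · t* · s/√n = 4.58
99% CI: t* = 2.619, (76.57, 82.63), width = 2 · t* · s/√n = 6.05

The 99% CI is wider by 6.05 - 4.58 = 1.47.
Higher confidence requires a wider interval.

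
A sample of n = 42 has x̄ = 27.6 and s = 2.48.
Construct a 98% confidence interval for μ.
(26.67, 28.53)

t-interval (σ unknown):
df = n - 1 = 41
t* = 2.421 for 98% confidence

Margin of error = t* · s/√n = 2.421 · 2.48/√42 = 0.93

CI: (26.67, 28.53)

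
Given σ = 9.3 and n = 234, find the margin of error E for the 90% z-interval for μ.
Margin of error = 1.00

Margin of error = z* · σ/√n
= 1.645 · 9.3/√234
= 1.645 · 9.3/15.2971
= 1.00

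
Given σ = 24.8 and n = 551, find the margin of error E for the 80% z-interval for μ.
Margin of error = 1.35

Margin of error = z* · σ/√n
= 1.282 · 24.8/√551
= 1.282 · 24.8/23.4734
= 1.35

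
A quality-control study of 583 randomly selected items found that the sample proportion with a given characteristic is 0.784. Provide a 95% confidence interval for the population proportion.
(0.751, 0.817)

Proportion CI:
SE = √(p̂(1-p̂)/n) = √(0.784 · 0.216 / 583) = 0.01704

z* = 1.960
Margin = z* · SE = 1.960 · 0.01704 = 0.0334

CI: 0.784 ± 0.0334 = (0.751, 0.817)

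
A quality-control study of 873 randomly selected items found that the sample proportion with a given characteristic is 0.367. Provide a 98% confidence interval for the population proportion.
(0.329, 0.405)

Proportion CI:
SE = √(p̂(1-p̂)/n) = √(0.367 · 0.633 / 873) = 0.01631

z* = 2.326
Margin = z* · SE = 2.326 · 0.01631 = 0.0379

CI: 0.367 ± 0.0379 = (0.329, 0.405)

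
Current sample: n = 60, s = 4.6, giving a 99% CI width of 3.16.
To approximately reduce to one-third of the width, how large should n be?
n ≈ 540

CI width ∝ 1/√n
To reduce width by factor 3, need √n to grow by 3 → need 3² = 9 times as many samples.

Current: n = 60, width = 3.16
New: n = 540, width ≈ 1.02

Width reduced by factor of 3.16/1.02 = 3.10.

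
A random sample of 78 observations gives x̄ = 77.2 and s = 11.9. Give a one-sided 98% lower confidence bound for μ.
μ ≥ 74.39

Lower bound (one-sided):
t* = 2.089 (one-sided for 98%)
Lower bound = x̄ - t* · s/√n = 77.2 - 2.089 · 11.9/√78 = 74.39

We are 98% confident that μ ≥ 74.39.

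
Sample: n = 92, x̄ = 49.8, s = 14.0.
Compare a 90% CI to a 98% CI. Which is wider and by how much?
98% CI is wider by 2.06

df = 91
90% CI: t* = 1.662, (47.37, 52.23), width = 2 · t* · s/√n = 4.85
98% CI: t* = 2.368, (46.34, 53.26), width = 2 · t* · s/√n = 6.91

The 98% CI is wider by 6.91 - 4.85 = 2.06.
Higher confidence requires a wider interval.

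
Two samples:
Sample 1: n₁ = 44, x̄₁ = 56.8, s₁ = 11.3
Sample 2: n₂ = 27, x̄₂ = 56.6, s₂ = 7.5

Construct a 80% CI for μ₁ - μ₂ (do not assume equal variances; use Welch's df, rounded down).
(-2.69, 3.09)

Difference: x̄₁ - x̄₂ = 0.20
SE = √(s₁²/n₁ + s₂²/n₂) = √(11.3²/44 + 7.5²/27) = 2.2328
df = 68.51 → 68 (Welch–Satterthwaite, rounded down)
t* = 1.294

CI: 0.20 ± 1.294 · 2.2328 = 0.20 ± 2.89 = (-2.69, 3.09)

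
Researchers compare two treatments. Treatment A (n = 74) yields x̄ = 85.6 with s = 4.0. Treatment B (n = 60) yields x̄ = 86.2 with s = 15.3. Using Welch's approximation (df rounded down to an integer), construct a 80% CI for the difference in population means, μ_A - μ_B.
(-3.23, 2.03)

Difference: x̄₁ - x̄₂ = -0.60
SE = √(s₁²/n₁ + s₂²/n₂) = √(4.0²/74 + 15.3²/60) = 2.0292
df = 65.56 → 65 (Welch–Satterthwaite, rounded down)
t* = 1.295

CI: -0.60 ± 1.295 · 2.0292 = -0.60 ± 2.63 = (-3.23, 2.03)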